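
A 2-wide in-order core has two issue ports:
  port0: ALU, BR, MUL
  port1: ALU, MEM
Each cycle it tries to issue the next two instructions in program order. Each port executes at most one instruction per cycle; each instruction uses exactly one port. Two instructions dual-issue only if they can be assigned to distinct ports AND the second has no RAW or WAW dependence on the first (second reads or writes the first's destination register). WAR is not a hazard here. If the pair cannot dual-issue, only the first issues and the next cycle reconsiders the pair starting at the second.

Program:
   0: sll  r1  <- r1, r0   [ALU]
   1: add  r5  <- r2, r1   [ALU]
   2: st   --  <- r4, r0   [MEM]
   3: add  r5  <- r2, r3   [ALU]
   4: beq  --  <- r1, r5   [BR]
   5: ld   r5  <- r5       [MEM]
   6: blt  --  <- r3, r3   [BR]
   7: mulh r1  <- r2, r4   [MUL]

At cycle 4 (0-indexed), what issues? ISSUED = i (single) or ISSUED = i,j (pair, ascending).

[0] i0  sll  -- RAW r1
[1] i1&i2  add st  -- pair
[2] i3  add  -- RAW r5
[3] i4&i5  beq ld  -- pair
[4] i6  blt  -- no-port BR/MUL
[5] i7  mulh  -- tail

ISSUED = 6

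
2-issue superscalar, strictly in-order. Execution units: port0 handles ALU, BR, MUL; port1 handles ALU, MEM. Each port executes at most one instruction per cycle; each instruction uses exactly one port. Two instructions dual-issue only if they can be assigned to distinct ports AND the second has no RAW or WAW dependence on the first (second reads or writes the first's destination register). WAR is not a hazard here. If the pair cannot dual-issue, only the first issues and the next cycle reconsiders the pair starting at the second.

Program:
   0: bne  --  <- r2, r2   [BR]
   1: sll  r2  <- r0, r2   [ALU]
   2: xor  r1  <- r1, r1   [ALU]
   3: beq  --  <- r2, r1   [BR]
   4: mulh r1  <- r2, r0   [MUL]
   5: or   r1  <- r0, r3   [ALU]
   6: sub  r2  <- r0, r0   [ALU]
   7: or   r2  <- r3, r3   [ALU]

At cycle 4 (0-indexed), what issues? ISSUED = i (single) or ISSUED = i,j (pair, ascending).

  cy0 -> i0,i1 (bne.BR sll.ALU) 2-wide
  cy1 -> i2 (xor.ALU) RAW r1
  cy2 -> i3 (beq.BR) no-port BR/MUL
  cy3 -> i4 (mulh.MUL) WAW r1
  cy4 -> i5,i6 (or.ALU sub.ALU) 2-wide
  cy5 -> i7 (or.ALU) tail

ISSUED = 5,6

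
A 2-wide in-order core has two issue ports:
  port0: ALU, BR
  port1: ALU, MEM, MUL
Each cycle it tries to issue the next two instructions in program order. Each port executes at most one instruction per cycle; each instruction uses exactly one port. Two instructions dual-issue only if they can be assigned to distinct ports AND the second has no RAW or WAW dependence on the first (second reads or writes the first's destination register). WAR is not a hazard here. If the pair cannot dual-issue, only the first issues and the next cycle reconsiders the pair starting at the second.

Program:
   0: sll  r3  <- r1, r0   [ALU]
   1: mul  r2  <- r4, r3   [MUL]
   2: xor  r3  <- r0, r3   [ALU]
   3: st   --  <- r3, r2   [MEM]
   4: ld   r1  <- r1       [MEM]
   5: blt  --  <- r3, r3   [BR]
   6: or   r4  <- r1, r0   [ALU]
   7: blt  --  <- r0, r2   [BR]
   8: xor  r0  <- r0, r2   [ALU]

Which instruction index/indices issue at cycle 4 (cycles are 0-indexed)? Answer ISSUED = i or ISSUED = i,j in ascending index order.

ISSUED = 6,7

  cy0 -> i0 (sll.ALU) RAW r3
  cy1 -> i1&i2 (mul.MUL/xor.ALU) dual
  cy2 -> i3 (st.MEM) no-port MEM/MEM
  cy3 -> i4&i5 (ld.MEM/blt.BR) dual
  cy4 -> i6&i7 (or.ALU/blt.BR) dual
  cy5 -> i8 (xor.ALU) tail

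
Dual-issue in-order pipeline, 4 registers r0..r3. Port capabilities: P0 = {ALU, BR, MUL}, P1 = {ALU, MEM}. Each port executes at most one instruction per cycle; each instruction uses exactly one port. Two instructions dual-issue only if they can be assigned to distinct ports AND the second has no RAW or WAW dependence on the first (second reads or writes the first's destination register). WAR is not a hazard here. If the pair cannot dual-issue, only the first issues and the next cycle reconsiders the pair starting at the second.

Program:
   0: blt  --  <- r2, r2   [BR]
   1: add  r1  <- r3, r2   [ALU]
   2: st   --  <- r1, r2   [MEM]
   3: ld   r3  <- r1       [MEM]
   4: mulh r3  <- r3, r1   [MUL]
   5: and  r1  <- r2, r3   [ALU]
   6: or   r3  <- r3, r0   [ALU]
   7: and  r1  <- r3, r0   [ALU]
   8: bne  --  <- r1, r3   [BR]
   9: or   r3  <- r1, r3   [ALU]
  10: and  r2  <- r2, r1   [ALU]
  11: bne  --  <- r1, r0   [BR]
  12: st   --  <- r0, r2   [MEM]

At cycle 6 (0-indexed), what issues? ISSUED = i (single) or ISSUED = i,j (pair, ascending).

ISSUED = 8,9

c0: i0&i1 blt/add  dual
c1: i2 st  no-port MEM/MEM
c2: i3 ld  RAW+WAW r3
c3: i4 mulh  RAW r3
c4: i5&i6 and/or  dual
c5: i7 and  RAW r1
c6: i8&i9 bne/or  dual
c7: i10&i11 and/bne  dual
c8: i12 st  tail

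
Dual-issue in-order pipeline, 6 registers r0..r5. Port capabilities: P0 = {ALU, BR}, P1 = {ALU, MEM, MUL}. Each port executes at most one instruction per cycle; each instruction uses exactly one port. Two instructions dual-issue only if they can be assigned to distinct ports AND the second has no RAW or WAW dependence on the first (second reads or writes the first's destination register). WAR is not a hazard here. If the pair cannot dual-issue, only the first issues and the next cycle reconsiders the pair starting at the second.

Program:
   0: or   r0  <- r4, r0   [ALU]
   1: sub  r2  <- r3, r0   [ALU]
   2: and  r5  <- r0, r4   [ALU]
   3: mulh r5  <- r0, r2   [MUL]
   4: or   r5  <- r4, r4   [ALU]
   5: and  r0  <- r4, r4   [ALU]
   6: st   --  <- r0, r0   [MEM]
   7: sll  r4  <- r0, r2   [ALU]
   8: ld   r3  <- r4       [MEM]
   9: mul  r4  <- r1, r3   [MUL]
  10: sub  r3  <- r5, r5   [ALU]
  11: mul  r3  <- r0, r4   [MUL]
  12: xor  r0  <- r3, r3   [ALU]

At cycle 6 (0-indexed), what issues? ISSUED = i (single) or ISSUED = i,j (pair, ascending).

ISSUED = 9,10

#0 head=0: or.ALU i0 RAW r0
#1 head=1: sub.ALU;and.ALU i1&i2 pair
#2 head=3: mulh.MUL i3 WAW r5
#3 head=4: or.ALU;and.ALU i4&i5 pair
#4 head=6: st.MEM;sll.ALU i6&i7 pair
#5 head=8: ld.MEM i8 no-port MEM/MUL
#6 head=9: mul.MUL;sub.ALU i9&i10 pair
#7 head=11: mul.MUL i11 RAW r3
#8 head=12: xor.ALU i12 tail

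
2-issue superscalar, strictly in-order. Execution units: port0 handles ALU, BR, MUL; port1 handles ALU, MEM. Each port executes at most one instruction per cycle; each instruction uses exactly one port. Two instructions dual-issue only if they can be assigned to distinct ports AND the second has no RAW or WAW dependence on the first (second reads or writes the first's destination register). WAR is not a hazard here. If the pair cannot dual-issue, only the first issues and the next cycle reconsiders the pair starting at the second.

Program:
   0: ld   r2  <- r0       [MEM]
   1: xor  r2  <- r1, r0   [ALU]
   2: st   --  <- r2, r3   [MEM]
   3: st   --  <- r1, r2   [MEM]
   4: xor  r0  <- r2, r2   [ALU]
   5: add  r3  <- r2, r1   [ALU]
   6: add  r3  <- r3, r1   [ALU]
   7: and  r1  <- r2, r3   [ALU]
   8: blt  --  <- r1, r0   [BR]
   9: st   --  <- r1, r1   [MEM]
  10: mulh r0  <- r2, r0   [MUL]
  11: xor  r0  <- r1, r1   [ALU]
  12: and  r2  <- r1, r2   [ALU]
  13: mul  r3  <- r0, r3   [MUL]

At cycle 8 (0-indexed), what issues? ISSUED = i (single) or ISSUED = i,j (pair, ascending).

ISSUED = 10

#0 head=0: ld.MEM i0 WAW r2
#1 head=1: xor.ALU i1 RAW r2
#2 head=2: st.MEM i2 no-port MEM/MEM
#3 head=3: st.MEM xor.ALU i3/i4 pair
#4 head=5: add.ALU i5 RAW+WAW r3
#5 head=6: add.ALU i6 RAW r3
#6 head=7: and.ALU i7 RAW r1
#7 head=8: blt.BR st.MEM i8/i9 pair
#8 head=10: mulh.MUL i10 WAW r0
#9 head=11: xor.ALU and.ALU i11/i12 pair
#10 head=13: mul.MUL i13 tail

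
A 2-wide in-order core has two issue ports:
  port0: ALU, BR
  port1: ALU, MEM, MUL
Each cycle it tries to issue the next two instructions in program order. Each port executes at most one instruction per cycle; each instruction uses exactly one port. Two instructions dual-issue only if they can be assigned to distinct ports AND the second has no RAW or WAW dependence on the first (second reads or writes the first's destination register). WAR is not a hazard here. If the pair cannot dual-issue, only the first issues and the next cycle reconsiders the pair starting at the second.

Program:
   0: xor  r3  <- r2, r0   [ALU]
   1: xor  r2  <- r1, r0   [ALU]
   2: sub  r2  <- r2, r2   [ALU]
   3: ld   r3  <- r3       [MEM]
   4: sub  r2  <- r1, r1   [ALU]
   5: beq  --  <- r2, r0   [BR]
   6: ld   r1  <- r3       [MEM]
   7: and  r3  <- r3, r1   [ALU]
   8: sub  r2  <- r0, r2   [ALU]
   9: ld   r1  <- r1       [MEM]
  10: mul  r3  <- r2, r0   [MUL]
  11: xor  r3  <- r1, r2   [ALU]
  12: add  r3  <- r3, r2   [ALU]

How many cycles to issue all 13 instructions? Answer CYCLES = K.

CYCLES = 9

0. xor.ALU;xor.ALU @i0,i1  | dual
1. sub.ALU;ld.MEM @i2,i3  | dual
2. sub.ALU @i4  | RAW r2
3. beq.BR;ld.MEM @i5,i6  | dual
4. and.ALU;sub.ALU @i7,i8  | dual
5. ld.MEM @i9  | no-port MEM/MUL
6. mul.MUL @i10  | WAW r3
7. xor.ALU @i11  | RAW+WAW r3
8. add.ALU @i12  | tail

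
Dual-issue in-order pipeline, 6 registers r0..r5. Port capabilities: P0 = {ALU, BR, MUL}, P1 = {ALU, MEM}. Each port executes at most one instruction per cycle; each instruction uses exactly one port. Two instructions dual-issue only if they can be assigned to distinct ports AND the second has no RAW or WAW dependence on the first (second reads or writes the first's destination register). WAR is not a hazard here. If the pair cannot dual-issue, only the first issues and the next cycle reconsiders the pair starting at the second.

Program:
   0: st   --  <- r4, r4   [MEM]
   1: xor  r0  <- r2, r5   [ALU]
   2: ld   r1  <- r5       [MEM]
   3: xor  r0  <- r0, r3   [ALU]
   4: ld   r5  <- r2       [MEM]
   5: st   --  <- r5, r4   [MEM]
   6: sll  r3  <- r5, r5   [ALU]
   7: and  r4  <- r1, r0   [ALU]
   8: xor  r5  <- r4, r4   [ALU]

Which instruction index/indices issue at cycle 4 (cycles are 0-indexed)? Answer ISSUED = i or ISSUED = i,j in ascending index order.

t=0 i0+i1:st.MEM/xor.ALU ; dual
t=1 i2+i3:ld.MEM/xor.ALU ; dual
t=2 i4:ld.MEM ; no-port MEM/MEM
t=3 i5+i6:st.MEM/sll.ALU ; dual
t=4 i7:and.ALU ; RAW r4
t=5 i8:xor.ALU ; tail

ISSUED = 7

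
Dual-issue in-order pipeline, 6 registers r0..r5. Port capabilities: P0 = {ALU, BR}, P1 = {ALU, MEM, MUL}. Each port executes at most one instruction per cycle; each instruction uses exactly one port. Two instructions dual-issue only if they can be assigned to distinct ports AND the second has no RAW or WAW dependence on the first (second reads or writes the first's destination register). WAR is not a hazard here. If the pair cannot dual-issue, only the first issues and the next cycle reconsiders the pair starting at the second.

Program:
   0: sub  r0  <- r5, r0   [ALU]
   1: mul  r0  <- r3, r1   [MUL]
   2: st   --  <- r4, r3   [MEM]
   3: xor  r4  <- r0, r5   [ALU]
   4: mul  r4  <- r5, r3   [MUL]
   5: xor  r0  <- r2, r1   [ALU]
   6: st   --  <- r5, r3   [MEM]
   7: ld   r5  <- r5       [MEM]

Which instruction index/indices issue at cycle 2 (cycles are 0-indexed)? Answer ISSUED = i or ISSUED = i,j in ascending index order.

#0 head=0: sub i0 WAW r0
#1 head=1: mul i1 no-port MUL/MEM
#2 head=2: st+xor i2&i3 2-wide
#3 head=4: mul+xor i4&i5 2-wide
#4 head=6: st i6 no-port MEM/MEM
#5 head=7: ld i7 tail

ISSUED = 2,3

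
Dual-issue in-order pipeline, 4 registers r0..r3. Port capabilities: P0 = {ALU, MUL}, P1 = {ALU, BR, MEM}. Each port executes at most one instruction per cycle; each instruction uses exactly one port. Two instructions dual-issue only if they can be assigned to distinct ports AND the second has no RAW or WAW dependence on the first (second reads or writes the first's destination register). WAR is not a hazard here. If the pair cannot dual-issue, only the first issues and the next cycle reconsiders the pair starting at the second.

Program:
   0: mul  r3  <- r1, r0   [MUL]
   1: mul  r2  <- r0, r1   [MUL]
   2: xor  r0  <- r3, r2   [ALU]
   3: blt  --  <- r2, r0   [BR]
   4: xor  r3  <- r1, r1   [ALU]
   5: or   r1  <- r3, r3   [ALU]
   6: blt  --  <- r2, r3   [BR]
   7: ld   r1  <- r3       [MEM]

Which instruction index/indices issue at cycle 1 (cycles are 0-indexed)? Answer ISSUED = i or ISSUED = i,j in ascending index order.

ISSUED = 1

  cy0 -> i0 (mul.MUL) no-port MUL/MUL
  cy1 -> i1 (mul.MUL) RAW r2
  cy2 -> i2 (xor.ALU) RAW r0
  cy3 -> i3&i4 (blt.BR+xor.ALU) 2-wide
  cy4 -> i5&i6 (or.ALU+blt.BR) 2-wide
  cy5 -> i7 (ld.MEM) tail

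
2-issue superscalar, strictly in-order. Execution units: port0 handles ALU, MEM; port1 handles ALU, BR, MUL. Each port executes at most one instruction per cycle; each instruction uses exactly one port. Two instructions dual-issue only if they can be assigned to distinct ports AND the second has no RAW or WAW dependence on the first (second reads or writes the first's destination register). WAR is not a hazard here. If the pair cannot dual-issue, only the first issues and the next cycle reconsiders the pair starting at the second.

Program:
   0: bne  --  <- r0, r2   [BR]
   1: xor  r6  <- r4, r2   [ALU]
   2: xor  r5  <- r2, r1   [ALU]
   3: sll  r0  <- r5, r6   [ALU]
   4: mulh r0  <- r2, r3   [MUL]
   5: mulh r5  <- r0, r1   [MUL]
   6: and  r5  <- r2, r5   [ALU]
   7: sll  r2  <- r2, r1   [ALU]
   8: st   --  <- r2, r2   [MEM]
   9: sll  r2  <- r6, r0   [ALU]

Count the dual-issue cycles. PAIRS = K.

PAIRS = 3

  cy0 -> i0+i1 (bne.BR;xor.ALU) pair
  cy1 -> i2 (xor.ALU) RAW r5
  cy2 -> i3 (sll.ALU) WAW r0
  cy3 -> i4 (mulh.MUL) no-port MUL/MUL
  cy4 -> i5 (mulh.MUL) RAW+WAW r5
  cy5 -> i6+i7 (and.ALU;sll.ALU) pair
  cy6 -> i8+i9 (st.MEM;sll.ALU) pair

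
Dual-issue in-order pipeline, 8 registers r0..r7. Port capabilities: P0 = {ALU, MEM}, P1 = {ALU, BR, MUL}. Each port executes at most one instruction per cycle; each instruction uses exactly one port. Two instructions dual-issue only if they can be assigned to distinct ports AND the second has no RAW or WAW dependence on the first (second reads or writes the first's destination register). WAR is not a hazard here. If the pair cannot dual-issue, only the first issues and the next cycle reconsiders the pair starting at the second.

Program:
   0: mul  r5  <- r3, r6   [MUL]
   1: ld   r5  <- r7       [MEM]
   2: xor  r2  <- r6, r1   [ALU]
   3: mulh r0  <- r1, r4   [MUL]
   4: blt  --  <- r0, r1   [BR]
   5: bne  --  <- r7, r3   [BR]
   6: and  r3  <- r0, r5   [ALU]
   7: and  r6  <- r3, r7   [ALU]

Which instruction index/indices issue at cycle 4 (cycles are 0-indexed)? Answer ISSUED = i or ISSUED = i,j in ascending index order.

  cy0 -> i0 (mul.MUL) WAW r5
  cy1 -> i1+i2 (ld.MEM/xor.ALU) pair
  cy2 -> i3 (mulh.MUL) no-port MUL/BR
  cy3 -> i4 (blt.BR) no-port BR/BR
  cy4 -> i5+i6 (bne.BR/and.ALU) pair
  cy5 -> i7 (and.ALU) tail

ISSUED = 5,6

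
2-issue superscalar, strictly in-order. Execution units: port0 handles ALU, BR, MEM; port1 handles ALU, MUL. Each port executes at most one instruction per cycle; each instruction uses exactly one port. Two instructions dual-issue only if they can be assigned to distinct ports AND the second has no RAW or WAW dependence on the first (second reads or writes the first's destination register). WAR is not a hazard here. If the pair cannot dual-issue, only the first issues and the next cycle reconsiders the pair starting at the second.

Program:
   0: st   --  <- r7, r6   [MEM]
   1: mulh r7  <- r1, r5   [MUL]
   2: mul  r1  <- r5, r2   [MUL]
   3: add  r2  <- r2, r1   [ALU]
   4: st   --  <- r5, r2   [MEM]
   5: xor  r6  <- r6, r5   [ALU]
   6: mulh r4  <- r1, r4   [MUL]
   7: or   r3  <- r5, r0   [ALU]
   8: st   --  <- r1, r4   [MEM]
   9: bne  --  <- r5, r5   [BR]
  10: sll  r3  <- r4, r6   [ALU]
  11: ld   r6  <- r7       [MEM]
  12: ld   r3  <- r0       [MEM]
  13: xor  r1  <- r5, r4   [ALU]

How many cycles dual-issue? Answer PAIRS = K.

PAIRS = 5

t=0 i0,i1:st.MEM;mulh.MUL ; 2-wide
t=1 i2:mul.MUL ; RAW r1
t=2 i3:add.ALU ; RAW r2
t=3 i4,i5:st.MEM;xor.ALU ; 2-wide
t=4 i6,i7:mulh.MUL;or.ALU ; 2-wide
t=5 i8:st.MEM ; no-port MEM/BR
t=6 i9,i10:bne.BR;sll.ALU ; 2-wide
t=7 i11:ld.MEM ; no-port MEM/MEM
t=8 i12,i13:ld.MEM;xor.ALU ; 2-wide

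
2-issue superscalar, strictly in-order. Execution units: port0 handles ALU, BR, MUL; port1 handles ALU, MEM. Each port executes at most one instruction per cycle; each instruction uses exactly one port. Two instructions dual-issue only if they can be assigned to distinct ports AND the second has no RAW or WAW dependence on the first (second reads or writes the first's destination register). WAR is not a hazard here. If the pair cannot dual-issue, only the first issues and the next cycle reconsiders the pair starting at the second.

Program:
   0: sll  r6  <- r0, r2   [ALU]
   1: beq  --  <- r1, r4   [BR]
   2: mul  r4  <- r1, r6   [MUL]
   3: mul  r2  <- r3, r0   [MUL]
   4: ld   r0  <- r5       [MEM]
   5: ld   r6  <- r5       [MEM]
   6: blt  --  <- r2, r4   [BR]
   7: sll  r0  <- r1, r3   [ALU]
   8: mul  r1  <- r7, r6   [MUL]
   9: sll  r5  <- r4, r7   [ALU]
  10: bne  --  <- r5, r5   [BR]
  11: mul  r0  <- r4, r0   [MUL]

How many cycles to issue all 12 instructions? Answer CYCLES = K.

CYCLES = 8

[0] i0&i1  sll.ALU+beq.BR  -- dual
[1] i2  mul.MUL  -- no-port MUL/MUL
[2] i3&i4  mul.MUL+ld.MEM  -- dual
[3] i5&i6  ld.MEM+blt.BR  -- dual
[4] i7&i8  sll.ALU+mul.MUL  -- dual
[5] i9  sll.ALU  -- RAW r5
[6] i10  bne.BR  -- no-port BR/MUL
[7] i11  mul.MUL  -- tail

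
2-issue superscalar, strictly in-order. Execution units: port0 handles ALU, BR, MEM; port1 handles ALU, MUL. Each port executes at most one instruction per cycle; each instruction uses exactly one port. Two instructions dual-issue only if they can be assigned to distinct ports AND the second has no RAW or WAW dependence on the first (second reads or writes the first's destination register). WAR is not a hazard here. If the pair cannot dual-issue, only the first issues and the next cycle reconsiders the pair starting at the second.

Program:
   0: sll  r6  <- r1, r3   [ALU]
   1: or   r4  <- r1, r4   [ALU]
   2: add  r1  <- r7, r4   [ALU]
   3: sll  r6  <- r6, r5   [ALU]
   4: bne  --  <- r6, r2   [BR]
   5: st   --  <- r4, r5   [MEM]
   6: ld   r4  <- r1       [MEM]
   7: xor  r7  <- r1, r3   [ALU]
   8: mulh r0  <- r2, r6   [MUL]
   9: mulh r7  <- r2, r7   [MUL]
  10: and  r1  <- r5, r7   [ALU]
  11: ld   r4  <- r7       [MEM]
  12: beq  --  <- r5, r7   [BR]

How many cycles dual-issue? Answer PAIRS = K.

PAIRS = 4

0. sll.ALU+or.ALU @i0+i1  | 2-wide
1. add.ALU+sll.ALU @i2+i3  | 2-wide
2. bne.BR @i4  | no-port BR/MEM
3. st.MEM @i5  | no-port MEM/MEM
4. ld.MEM+xor.ALU @i6+i7  | 2-wide
5. mulh.MUL @i8  | no-port MUL/MUL
6. mulh.MUL @i9  | RAW r7
7. and.ALU+ld.MEM @i10+i11  | 2-wide
8. beq.BR @i12  | tail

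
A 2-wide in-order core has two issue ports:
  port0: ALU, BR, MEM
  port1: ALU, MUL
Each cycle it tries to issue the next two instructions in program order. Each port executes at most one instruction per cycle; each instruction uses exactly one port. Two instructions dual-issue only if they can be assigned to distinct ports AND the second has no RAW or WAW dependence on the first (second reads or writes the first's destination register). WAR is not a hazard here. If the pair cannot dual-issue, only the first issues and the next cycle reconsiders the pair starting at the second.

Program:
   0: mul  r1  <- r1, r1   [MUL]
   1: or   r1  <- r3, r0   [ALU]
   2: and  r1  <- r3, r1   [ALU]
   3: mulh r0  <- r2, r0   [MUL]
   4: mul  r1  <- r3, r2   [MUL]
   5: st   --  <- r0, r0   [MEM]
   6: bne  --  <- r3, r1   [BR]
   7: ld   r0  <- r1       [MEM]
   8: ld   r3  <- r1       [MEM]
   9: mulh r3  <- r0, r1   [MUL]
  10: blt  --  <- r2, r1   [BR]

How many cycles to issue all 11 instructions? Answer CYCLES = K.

#0 head=0: mul i0 WAW r1
#1 head=1: or i1 RAW+WAW r1
#2 head=2: and;mulh i2&i3 pair
#3 head=4: mul;st i4&i5 pair
#4 head=6: bne i6 no-port BR/MEM
#5 head=7: ld i7 no-port MEM/MEM
#6 head=8: ld i8 WAW r3
#7 head=9: mulh;blt i9&i10 pair

CYCLES = 8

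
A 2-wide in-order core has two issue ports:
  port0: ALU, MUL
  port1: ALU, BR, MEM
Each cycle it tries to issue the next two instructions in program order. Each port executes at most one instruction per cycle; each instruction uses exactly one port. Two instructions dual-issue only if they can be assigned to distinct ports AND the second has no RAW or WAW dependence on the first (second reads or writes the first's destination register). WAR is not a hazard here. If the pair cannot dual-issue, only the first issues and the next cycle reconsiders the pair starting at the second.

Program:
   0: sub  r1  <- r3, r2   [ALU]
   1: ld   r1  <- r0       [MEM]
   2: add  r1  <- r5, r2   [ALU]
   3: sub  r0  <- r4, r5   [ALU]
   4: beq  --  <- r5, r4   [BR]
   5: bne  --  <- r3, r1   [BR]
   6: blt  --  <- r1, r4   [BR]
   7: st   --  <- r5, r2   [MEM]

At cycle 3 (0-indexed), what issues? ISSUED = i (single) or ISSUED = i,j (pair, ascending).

c0: i0 sub  WAW r1
c1: i1 ld  WAW r1
c2: i2/i3 add sub  pair
c3: i4 beq  no-port BR/BR
c4: i5 bne  no-port BR/BR
c5: i6 blt  no-port BR/MEM
c6: i7 st  tail

ISSUED = 4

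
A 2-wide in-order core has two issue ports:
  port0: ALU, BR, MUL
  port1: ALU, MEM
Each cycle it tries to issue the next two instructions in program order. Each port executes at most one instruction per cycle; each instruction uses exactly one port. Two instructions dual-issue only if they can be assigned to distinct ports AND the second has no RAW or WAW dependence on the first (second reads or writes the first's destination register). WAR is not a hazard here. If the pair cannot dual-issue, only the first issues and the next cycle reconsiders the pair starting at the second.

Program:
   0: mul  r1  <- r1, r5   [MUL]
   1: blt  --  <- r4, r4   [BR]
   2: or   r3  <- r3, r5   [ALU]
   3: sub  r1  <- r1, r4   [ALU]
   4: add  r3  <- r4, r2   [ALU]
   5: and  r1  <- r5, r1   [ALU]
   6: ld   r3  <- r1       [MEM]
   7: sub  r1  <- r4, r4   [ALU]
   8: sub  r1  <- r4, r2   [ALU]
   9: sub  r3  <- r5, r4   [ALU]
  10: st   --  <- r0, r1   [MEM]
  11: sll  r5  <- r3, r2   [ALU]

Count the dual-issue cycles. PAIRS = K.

PAIRS = 5

[0] i0  mul  -- no-port MUL/BR
[1] i1+i2  blt or  -- pair
[2] i3+i4  sub add  -- pair
[3] i5  and  -- RAW r1
[4] i6+i7  ld sub  -- pair
[5] i8+i9  sub sub  -- pair
[6] i10+i11  st sll  -- pair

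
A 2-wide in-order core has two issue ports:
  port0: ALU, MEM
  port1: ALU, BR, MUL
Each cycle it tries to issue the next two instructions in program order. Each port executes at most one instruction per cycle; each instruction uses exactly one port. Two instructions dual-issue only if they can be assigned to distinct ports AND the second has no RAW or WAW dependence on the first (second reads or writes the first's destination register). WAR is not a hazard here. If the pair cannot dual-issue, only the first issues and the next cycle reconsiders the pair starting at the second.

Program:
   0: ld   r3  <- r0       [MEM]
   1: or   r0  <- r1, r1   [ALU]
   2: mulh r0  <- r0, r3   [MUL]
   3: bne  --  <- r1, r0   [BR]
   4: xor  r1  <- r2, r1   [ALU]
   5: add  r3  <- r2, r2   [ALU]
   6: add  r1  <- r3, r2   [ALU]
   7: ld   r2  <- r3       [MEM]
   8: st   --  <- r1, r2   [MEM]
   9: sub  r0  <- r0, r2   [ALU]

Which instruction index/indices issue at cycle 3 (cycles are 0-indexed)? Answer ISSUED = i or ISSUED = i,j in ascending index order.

c0: i0,i1 ld;or  dual
c1: i2 mulh  no-port MUL/BR
c2: i3,i4 bne;xor  dual
c3: i5 add  RAW r3
c4: i6,i7 add;ld  dual
c5: i8,i9 st;sub  dual

ISSUED = 5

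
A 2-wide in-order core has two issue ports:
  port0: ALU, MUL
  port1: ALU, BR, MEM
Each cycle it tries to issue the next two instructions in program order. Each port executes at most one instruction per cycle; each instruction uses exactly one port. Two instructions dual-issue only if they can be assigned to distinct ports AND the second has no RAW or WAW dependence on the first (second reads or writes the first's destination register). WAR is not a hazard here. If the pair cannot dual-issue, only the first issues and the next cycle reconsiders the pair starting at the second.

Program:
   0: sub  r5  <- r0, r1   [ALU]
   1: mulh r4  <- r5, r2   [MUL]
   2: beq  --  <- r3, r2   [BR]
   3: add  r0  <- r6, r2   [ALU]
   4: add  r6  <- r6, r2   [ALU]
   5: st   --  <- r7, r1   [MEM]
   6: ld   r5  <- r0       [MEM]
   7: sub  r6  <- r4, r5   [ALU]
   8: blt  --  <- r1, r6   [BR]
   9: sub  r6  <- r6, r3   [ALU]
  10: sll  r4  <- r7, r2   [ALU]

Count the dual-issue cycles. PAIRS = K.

c0: i0 sub  RAW r5
c1: i1/i2 mulh+beq  dual
c2: i3/i4 add+add  dual
c3: i5 st  no-port MEM/MEM
c4: i6 ld  RAW r5
c5: i7 sub  RAW r6
c6: i8/i9 blt+sub  dual
c7: i10 sll  tail

PAIRS = 3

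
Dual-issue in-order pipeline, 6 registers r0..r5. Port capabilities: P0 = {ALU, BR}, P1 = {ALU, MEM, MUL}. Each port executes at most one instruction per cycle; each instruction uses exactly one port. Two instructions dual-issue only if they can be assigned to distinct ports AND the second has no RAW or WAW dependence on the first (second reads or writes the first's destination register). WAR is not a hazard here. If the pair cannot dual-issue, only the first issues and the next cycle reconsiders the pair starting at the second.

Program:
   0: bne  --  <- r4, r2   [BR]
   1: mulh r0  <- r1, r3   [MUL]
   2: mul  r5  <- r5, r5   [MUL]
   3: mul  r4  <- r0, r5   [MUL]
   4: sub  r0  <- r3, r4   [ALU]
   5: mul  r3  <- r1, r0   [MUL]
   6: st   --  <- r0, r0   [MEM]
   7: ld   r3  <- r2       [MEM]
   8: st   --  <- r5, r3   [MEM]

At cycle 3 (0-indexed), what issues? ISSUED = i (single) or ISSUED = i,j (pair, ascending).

ISSUED = 4

#0 head=0: bne;mulh i0&i1 pair
#1 head=2: mul i2 no-port MUL/MUL
#2 head=3: mul i3 RAW r4
#3 head=4: sub i4 RAW r0
#4 head=5: mul i5 no-port MUL/MEM
#5 head=6: st i6 no-port MEM/MEM
#6 head=7: ld i7 no-port MEM/MEM
#7 head=8: st i8 tail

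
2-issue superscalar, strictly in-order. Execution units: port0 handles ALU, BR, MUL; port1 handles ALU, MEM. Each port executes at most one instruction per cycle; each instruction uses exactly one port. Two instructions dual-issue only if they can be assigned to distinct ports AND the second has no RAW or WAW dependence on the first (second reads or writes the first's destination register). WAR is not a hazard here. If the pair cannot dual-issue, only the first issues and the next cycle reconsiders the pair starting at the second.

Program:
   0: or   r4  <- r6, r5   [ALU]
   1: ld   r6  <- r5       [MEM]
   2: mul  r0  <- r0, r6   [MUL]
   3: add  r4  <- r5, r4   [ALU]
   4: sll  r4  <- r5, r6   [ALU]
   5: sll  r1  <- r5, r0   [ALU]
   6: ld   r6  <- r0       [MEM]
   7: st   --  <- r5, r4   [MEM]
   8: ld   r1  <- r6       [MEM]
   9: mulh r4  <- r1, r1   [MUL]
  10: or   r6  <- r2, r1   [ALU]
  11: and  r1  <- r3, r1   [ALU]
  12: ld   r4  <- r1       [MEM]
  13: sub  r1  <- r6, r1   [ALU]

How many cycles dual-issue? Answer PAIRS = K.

c0: i0/i1 or.ALU+ld.MEM  2-wide
c1: i2/i3 mul.MUL+add.ALU  2-wide
c2: i4/i5 sll.ALU+sll.ALU  2-wide
c3: i6 ld.MEM  no-port MEM/MEM
c4: i7 st.MEM  no-port MEM/MEM
c5: i8 ld.MEM  RAW r1
c6: i9/i10 mulh.MUL+or.ALU  2-wide
c7: i11 and.ALU  RAW r1
c8: i12/i13 ld.MEM+sub.ALU  2-wide

PAIRS = 5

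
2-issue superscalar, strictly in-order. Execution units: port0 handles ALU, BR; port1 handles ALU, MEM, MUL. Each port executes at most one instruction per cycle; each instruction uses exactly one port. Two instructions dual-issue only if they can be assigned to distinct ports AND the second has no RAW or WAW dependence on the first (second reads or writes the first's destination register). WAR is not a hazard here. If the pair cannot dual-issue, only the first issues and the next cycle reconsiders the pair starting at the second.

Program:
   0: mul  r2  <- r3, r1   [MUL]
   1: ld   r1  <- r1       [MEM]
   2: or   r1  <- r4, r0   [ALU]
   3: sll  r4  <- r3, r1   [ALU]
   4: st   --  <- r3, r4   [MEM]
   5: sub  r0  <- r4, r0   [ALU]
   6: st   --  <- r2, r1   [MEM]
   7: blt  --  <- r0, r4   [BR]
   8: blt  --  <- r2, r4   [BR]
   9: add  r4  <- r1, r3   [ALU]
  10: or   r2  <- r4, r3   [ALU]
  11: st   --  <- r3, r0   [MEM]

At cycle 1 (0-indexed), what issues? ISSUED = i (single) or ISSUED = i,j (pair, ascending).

ISSUED = 1

c0: i0 mul  no-port MUL/MEM
c1: i1 ld  WAW r1
c2: i2 or  RAW r1
c3: i3 sll  RAW r4
c4: i4+i5 st;sub  2-wide
c5: i6+i7 st;blt  2-wide
c6: i8+i9 blt;add  2-wide
c7: i10+i11 or;st  2-wide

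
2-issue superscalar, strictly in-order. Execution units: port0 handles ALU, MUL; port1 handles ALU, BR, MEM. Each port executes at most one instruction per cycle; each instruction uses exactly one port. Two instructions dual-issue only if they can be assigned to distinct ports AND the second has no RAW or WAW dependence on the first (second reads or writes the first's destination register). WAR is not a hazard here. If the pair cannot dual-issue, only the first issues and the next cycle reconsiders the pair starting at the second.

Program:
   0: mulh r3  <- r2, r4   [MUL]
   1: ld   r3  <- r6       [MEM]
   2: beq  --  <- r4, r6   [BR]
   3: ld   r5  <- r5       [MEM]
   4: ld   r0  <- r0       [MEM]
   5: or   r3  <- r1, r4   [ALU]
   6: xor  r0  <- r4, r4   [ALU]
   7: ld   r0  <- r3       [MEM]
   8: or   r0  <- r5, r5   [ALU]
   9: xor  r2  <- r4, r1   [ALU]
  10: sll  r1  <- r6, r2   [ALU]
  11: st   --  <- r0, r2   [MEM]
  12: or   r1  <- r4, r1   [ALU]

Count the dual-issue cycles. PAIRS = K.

[0] i0  mulh.MUL  -- WAW r3
[1] i1  ld.MEM  -- no-port MEM/BR
[2] i2  beq.BR  -- no-port BR/MEM
[3] i3  ld.MEM  -- no-port MEM/MEM
[4] i4,i5  ld.MEM;or.ALU  -- 2-wide
[5] i6  xor.ALU  -- WAW r0
[6] i7  ld.MEM  -- WAW r0
[7] i8,i9  or.ALU;xor.ALU  -- 2-wide
[8] i10,i11  sll.ALU;st.MEM  -- 2-wide
[9] i12  or.ALU  -- tail

PAIRS = 3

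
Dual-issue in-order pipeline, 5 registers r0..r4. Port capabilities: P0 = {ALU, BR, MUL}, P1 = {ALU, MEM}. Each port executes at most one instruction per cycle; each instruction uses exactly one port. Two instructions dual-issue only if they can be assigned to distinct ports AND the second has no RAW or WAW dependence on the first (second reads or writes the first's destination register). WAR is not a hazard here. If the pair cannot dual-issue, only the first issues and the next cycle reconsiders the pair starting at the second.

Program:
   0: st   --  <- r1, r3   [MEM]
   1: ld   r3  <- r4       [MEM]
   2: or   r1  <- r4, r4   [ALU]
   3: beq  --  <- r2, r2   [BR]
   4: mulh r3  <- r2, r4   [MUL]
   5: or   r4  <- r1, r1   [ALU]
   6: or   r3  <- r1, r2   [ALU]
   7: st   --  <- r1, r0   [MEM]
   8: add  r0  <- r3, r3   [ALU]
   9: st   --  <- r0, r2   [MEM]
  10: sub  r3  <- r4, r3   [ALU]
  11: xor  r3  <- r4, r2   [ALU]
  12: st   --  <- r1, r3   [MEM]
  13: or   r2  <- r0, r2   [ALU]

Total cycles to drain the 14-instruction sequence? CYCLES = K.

c0: i0 st  no-port MEM/MEM
c1: i1+i2 ld+or  2-wide
c2: i3 beq  no-port BR/MUL
c3: i4+i5 mulh+or  2-wide
c4: i6+i7 or+st  2-wide
c5: i8 add  RAW r0
c6: i9+i10 st+sub  2-wide
c7: i11 xor  RAW r3
c8: i12+i13 st+or  2-wide

CYCLES = 9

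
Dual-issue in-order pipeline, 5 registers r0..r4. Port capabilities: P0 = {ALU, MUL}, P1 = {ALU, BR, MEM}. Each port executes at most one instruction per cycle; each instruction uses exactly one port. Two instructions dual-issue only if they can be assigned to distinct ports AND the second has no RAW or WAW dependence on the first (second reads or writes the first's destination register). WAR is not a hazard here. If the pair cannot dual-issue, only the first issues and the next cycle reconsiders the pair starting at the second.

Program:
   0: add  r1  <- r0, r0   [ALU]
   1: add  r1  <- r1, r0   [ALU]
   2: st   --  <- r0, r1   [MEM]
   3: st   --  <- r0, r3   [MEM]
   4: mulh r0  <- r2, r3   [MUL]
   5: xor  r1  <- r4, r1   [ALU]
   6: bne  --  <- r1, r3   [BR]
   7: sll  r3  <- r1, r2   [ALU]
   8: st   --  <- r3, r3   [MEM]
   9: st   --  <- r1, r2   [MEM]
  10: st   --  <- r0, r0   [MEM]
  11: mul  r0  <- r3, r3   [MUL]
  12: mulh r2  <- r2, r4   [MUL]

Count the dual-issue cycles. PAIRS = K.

c0: i0 add  RAW+WAW r1
c1: i1 add  RAW r1
c2: i2 st  no-port MEM/MEM
c3: i3&i4 st/mulh  pair
c4: i5 xor  RAW r1
c5: i6&i7 bne/sll  pair
c6: i8 st  no-port MEM/MEM
c7: i9 st  no-port MEM/MEM
c8: i10&i11 st/mul  pair
c9: i12 mulh  tail

PAIRS = 3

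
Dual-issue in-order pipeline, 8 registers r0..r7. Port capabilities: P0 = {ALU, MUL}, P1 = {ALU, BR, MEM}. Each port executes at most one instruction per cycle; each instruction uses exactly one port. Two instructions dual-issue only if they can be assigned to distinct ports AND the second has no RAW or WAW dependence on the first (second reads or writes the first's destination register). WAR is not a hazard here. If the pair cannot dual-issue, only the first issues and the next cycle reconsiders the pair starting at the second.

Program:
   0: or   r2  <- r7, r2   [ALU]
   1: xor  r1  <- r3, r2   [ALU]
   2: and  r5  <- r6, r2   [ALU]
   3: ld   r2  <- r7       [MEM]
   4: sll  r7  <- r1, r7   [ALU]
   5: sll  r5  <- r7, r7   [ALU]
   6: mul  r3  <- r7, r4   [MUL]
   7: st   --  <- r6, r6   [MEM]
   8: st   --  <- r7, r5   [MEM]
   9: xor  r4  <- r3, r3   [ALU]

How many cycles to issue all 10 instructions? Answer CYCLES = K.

CYCLES = 6

0. or.ALU @i0  | RAW r2
1. xor.ALU;and.ALU @i1,i2  | dual
2. ld.MEM;sll.ALU @i3,i4  | dual
3. sll.ALU;mul.MUL @i5,i6  | dual
4. st.MEM @i7  | no-port MEM/MEM
5. st.MEM;xor.ALU @i8,i9  | dual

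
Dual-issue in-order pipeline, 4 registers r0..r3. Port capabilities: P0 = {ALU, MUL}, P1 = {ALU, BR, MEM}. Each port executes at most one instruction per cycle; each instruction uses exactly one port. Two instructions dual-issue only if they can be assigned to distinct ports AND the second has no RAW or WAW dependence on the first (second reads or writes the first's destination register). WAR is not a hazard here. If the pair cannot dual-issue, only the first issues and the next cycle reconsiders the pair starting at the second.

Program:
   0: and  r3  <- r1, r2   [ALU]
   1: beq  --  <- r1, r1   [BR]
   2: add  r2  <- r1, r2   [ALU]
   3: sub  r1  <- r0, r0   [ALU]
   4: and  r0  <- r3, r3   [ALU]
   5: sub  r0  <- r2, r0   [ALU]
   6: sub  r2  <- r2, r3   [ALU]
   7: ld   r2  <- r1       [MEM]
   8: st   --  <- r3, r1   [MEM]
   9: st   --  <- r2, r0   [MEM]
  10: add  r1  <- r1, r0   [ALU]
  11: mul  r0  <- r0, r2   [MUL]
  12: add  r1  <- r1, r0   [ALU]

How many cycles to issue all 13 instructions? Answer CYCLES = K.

c0: i0&i1 and beq  2-wide
c1: i2&i3 add sub  2-wide
c2: i4 and  RAW+WAW r0
c3: i5&i6 sub sub  2-wide
c4: i7 ld  no-port MEM/MEM
c5: i8 st  no-port MEM/MEM
c6: i9&i10 st add  2-wide
c7: i11 mul  RAW r0
c8: i12 add  tail

CYCLES = 9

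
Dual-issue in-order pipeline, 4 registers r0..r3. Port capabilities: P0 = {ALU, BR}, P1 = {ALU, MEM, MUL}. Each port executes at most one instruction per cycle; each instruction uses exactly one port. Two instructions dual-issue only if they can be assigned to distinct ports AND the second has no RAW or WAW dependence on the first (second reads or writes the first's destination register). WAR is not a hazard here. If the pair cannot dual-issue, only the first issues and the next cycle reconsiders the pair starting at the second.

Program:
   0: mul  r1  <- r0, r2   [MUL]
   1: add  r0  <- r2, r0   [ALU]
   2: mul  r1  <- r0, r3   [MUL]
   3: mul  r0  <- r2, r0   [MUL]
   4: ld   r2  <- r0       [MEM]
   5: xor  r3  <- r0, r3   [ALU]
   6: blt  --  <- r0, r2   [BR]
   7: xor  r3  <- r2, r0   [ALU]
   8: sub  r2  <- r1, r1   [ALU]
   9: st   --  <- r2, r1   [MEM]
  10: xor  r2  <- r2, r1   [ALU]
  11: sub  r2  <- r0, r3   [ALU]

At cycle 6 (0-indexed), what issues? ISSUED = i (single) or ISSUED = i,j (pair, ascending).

ISSUED = 9,10

c0: i0/i1 mul/add  2-wide
c1: i2 mul  no-port MUL/MUL
c2: i3 mul  no-port MUL/MEM
c3: i4/i5 ld/xor  2-wide
c4: i6/i7 blt/xor  2-wide
c5: i8 sub  RAW r2
c6: i9/i10 st/xor  2-wide
c7: i11 sub  tail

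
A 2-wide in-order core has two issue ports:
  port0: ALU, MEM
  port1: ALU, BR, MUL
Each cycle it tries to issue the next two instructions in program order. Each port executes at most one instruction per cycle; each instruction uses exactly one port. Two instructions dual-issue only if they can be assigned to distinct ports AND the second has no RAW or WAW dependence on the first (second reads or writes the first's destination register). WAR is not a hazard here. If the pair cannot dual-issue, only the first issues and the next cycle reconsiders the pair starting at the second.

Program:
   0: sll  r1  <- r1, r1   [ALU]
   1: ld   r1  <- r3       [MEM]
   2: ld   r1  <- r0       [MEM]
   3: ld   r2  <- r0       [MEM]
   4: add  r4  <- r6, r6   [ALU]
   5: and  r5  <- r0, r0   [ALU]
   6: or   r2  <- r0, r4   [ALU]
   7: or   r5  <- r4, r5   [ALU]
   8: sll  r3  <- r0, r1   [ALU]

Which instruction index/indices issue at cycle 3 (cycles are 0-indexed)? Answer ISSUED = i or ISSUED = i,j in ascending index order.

ISSUED = 3,4

t=0 i0:sll ; WAW r1
t=1 i1:ld ; no-port MEM/MEM
t=2 i2:ld ; no-port MEM/MEM
t=3 i3&i4:ld+add ; 2-wide
t=4 i5&i6:and+or ; 2-wide
t=5 i7&i8:or+sll ; 2-wide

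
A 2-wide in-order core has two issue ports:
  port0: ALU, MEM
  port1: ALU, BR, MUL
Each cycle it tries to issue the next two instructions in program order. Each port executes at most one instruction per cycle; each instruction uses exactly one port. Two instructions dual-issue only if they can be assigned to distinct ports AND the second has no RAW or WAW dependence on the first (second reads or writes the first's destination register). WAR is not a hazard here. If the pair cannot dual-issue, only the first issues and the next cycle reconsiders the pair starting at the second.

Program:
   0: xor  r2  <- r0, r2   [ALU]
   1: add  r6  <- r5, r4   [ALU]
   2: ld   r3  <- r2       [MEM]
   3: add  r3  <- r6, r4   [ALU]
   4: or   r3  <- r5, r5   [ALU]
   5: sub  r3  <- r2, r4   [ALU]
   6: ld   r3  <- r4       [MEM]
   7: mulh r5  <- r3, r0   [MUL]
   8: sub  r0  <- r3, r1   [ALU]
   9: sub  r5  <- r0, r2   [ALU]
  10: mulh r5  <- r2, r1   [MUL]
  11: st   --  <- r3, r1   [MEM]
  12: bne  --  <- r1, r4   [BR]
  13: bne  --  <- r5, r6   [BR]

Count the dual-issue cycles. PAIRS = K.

c0: i0/i1 xor add  2-wide
c1: i2 ld  WAW r3
c2: i3 add  WAW r3
c3: i4 or  WAW r3
c4: i5 sub  WAW r3
c5: i6 ld  RAW r3
c6: i7/i8 mulh sub  2-wide
c7: i9 sub  WAW r5
c8: i10/i11 mulh st  2-wide
c9: i12 bne  no-port BR/BR
c10: i13 bne  tail

PAIRS = 3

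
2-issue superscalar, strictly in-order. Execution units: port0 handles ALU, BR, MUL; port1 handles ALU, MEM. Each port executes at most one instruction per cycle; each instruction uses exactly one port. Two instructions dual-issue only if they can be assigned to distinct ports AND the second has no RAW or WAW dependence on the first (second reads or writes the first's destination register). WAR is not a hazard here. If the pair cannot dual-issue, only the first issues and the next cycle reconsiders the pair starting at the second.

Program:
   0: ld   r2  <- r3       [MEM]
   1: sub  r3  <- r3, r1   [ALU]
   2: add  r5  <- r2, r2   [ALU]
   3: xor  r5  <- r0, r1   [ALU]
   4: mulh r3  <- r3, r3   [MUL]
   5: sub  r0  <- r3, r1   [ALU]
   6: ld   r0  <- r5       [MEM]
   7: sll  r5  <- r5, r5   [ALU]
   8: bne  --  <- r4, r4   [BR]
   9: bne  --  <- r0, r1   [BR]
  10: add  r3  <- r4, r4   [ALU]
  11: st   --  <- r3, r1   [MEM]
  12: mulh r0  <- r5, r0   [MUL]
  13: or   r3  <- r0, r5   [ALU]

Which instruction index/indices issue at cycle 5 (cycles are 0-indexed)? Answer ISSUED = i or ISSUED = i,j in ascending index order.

0. ld;sub @i0,i1  | dual
1. add @i2  | WAW r5
2. xor;mulh @i3,i4  | dual
3. sub @i5  | WAW r0
4. ld;sll @i6,i7  | dual
5. bne @i8  | no-port BR/BR
6. bne;add @i9,i10  | dual
7. st;mulh @i11,i12  | dual
8. or @i13  | tail

ISSUED = 8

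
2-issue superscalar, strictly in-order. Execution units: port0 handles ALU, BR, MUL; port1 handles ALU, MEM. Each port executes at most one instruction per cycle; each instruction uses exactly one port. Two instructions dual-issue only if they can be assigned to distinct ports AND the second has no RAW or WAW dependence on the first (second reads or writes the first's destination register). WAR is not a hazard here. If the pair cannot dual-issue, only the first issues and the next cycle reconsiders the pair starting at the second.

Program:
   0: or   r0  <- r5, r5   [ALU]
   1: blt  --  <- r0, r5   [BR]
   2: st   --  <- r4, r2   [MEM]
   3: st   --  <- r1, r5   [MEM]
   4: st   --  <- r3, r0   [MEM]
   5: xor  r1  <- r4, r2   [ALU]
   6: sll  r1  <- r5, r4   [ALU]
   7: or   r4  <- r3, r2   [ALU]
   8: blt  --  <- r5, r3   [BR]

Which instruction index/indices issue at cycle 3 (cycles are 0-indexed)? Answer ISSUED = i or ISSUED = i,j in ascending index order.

#0 head=0: or.ALU i0 RAW r0
#1 head=1: blt.BR+st.MEM i1+i2 dual
#2 head=3: st.MEM i3 no-port MEM/MEM
#3 head=4: st.MEM+xor.ALU i4+i5 dual
#4 head=6: sll.ALU+or.ALU i6+i7 dual
#5 head=8: blt.BR i8 tail

ISSUED = 4,5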